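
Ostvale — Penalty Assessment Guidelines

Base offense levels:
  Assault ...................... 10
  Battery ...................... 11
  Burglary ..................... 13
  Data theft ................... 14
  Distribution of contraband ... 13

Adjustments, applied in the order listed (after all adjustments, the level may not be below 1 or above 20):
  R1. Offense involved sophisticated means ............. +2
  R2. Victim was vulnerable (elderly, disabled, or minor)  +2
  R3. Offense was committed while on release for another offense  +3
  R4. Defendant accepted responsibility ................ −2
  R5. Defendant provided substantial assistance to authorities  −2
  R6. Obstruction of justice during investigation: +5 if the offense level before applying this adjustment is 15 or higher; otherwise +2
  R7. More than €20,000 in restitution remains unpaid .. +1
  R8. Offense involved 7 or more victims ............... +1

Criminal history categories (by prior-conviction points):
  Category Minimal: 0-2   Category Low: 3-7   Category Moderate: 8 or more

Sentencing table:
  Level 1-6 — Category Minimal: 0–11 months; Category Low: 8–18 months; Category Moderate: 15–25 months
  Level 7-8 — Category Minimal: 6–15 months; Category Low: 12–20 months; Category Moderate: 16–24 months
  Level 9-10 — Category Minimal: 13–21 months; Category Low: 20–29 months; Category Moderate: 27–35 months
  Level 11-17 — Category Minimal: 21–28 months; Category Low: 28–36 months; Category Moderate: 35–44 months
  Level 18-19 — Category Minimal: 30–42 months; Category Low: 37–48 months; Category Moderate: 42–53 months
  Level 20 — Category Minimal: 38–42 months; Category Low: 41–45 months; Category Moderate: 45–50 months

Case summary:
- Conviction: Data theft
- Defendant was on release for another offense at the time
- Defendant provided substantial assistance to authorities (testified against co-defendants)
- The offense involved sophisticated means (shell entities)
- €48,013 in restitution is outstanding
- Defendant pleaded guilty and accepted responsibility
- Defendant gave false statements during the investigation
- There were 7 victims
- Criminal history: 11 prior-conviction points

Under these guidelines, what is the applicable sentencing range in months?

45-50 months

Base offense level for data theft: 14.
R1 applies: 14 + 2 = 16.
R2 does not apply.
R3 applies: 16 + 3 = 19.
R4 applies: 19 − 2 = 17.
R5 applies: 17 − 2 = 15.
R6 applies (level before this adjustment is 15 ≥ 15, so +5): 15 + 5 = 20.
R7 applies: 20 + 1 = 21.
R8 applies: 21 + 1 = 22.
Level 22 exceeds the maximum of 20; capped at 20.
Final offense level: 20.
Criminal history: 11 prior points → Category Moderate (8+).
Level 20 falls in the 20 band.
Grid: Level 20 × Category Moderate = 45-50 months.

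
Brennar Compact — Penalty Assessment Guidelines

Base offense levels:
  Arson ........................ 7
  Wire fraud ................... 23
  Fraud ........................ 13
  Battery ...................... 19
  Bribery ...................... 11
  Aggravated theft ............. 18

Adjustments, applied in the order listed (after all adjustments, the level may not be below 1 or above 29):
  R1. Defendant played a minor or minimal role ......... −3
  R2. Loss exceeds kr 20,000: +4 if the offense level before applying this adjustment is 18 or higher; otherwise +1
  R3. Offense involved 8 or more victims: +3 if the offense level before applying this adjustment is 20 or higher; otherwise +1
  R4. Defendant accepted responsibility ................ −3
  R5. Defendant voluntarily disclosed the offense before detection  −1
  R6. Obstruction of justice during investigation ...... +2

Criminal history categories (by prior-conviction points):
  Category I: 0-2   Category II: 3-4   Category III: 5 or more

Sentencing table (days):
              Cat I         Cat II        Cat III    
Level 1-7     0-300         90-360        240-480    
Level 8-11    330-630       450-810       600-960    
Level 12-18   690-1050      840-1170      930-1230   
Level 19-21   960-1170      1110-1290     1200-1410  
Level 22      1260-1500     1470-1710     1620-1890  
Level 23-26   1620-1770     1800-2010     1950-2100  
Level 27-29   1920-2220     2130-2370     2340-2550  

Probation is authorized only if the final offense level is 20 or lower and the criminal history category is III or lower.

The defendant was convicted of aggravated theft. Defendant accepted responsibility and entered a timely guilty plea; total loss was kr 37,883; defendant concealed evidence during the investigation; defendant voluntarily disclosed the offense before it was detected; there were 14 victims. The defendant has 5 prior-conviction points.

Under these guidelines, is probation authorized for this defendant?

No

Base offense level for aggravated theft: 18.
R2 applies (level before this adjustment is 18 ≥ 18, so +4): 18 + 4 = 22.
R3 applies (level before this adjustment is 22 ≥ 20, so +3): 22 + 3 = 25.
R4 applies: 25 − 3 = 22.
R5 applies: 22 − 1 = 21.
R6 applies: 21 + 2 = 23.
Final offense level: 23.
Criminal history: 5 prior points → Category III (5+).
Level 23 falls in the 23-26 band.
Grid: Level 23-26 × Category III = 1950-2100 days.
Probation check: level 23 > 20 and category III ≤ III → not eligible.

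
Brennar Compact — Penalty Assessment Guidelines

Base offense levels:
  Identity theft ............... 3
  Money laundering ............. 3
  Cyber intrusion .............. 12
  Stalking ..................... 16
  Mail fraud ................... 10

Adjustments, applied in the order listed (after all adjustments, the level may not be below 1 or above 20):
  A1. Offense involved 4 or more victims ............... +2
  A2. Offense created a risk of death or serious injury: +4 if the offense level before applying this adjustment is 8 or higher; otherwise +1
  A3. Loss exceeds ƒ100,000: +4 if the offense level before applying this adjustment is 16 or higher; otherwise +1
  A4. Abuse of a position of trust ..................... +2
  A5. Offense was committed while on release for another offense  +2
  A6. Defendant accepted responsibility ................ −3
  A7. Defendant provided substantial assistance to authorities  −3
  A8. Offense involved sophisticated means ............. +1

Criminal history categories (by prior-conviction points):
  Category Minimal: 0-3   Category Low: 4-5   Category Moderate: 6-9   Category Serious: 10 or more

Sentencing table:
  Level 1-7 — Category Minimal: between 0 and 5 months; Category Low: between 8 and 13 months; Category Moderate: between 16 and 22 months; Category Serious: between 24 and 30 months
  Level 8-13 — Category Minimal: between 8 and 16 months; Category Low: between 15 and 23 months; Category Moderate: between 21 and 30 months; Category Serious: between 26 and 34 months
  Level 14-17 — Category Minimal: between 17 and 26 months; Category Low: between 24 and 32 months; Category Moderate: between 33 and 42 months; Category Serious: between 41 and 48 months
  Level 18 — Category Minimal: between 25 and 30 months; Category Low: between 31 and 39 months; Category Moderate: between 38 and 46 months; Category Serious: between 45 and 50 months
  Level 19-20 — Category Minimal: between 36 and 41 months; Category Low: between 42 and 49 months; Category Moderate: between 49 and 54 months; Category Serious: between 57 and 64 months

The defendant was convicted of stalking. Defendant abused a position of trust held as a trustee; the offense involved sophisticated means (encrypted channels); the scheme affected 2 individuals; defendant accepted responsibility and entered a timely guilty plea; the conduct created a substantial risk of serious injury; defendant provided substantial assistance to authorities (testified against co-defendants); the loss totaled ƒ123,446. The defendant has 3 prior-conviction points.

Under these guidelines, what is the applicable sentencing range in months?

36-41 months

Base offense level for stalking: 16.
A2 applies (level before this adjustment is 16 ≥ 8, so +4): 16 + 4 = 20.
A3 applies (level before this adjustment is 20 ≥ 16, so +4): 20 + 4 = 24.
A4 applies: 24 + 2 = 26.
A6 applies: 26 − 3 = 23.
A7 applies: 23 − 3 = 20.
A8 applies: 20 + 1 = 21.
Level 21 exceeds the maximum of 20; capped at 20.
Final offense level: 20.
Criminal history: 3 prior points → Category Minimal (0-3).
Level 20 falls in the 19-20 band.
Grid: Level 19-20 × Category Minimal = 36-41 months.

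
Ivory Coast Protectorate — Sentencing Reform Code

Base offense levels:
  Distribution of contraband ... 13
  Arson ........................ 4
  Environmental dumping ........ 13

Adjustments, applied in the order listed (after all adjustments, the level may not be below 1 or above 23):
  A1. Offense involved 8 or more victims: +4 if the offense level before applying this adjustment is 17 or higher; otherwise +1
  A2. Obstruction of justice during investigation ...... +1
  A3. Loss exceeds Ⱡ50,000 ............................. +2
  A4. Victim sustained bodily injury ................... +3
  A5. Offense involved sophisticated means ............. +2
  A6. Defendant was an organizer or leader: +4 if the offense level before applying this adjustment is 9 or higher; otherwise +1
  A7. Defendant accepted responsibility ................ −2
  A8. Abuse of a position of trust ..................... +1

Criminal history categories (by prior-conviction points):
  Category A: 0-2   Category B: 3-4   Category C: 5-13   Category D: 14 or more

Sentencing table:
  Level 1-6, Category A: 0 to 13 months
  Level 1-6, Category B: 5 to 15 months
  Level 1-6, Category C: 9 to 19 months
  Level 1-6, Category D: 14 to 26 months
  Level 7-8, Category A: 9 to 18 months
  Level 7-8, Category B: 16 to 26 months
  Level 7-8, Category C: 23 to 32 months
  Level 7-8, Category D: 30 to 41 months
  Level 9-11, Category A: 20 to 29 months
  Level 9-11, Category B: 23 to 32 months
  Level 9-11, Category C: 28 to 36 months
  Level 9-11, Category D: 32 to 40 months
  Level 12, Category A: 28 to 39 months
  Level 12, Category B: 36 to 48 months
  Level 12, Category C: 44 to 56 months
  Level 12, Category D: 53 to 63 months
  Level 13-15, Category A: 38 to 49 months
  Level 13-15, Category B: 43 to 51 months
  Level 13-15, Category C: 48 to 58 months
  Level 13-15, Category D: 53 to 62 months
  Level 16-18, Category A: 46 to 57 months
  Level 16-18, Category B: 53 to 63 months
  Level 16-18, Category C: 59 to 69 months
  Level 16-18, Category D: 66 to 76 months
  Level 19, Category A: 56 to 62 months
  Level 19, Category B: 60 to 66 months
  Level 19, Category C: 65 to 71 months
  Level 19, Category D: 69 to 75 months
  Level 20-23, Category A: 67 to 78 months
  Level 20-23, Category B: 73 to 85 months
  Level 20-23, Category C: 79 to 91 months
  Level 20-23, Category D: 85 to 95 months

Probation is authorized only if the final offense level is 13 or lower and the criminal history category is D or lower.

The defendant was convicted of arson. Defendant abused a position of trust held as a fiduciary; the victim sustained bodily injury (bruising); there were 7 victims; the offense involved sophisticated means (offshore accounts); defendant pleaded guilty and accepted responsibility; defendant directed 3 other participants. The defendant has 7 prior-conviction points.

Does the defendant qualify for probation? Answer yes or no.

Base offense level for arson: 4.
A1 does not apply.
A2 does not apply.
A4 applies: 4 + 3 = 7.
A5 applies: 7 + 2 = 9.
A6 applies (level before this adjustment is 9 ≥ 9, so +4): 9 + 4 = 13.
A7 applies: 13 − 2 = 11.
A8 applies: 11 + 1 = 12.
Final offense level: 12.
Criminal history: 7 prior points → Category C (5-13).
Level 12 falls in the 12 band.
Grid: Level 12 × Category C = 44-56 months.
Probation check: level 12 ≤ 13 and category C ≤ D → eligible.

Yes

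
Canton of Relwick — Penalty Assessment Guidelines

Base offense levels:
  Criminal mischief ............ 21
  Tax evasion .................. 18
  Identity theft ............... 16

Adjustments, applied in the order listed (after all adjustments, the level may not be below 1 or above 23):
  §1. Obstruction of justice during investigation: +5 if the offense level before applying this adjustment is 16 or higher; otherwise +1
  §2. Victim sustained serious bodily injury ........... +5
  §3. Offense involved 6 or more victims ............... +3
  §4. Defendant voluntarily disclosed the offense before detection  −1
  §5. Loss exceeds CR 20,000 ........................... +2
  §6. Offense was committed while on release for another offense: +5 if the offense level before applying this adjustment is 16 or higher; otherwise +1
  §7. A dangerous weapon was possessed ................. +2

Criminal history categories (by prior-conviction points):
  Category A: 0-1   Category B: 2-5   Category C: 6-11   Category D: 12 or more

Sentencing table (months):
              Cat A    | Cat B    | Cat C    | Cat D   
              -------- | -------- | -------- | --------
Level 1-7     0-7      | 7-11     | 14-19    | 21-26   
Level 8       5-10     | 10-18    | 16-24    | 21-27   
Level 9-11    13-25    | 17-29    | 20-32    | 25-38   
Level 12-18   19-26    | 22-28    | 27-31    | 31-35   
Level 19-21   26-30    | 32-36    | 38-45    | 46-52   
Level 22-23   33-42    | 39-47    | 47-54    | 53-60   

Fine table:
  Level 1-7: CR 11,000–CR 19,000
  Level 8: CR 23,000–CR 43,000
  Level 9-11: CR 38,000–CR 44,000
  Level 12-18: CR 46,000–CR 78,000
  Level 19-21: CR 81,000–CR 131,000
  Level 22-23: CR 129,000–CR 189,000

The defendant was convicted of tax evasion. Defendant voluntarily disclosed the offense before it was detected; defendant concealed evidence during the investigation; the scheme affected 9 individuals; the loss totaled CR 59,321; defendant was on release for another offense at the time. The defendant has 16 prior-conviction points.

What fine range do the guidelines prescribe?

Base offense level for tax evasion: 18.
§1 applies (level before this adjustment is 18 ≥ 16, so +5): 18 + 5 = 23.
§2 does not apply.
§3 applies: 23 + 3 = 26.
§4 applies: 26 − 1 = 25.
§5 applies: 25 + 2 = 27.
§6 applies (level before this adjustment is 27 ≥ 16, so +5): 27 + 5 = 32.
§7 does not apply.
Level 32 exceeds the maximum of 23; capped at 23.
Final offense level: 23.
Level 23 falls in the 22-23 band.
Fine table: Level 22-23 → CR 129,000–CR 189,000.

CR 129,000–CR 189,000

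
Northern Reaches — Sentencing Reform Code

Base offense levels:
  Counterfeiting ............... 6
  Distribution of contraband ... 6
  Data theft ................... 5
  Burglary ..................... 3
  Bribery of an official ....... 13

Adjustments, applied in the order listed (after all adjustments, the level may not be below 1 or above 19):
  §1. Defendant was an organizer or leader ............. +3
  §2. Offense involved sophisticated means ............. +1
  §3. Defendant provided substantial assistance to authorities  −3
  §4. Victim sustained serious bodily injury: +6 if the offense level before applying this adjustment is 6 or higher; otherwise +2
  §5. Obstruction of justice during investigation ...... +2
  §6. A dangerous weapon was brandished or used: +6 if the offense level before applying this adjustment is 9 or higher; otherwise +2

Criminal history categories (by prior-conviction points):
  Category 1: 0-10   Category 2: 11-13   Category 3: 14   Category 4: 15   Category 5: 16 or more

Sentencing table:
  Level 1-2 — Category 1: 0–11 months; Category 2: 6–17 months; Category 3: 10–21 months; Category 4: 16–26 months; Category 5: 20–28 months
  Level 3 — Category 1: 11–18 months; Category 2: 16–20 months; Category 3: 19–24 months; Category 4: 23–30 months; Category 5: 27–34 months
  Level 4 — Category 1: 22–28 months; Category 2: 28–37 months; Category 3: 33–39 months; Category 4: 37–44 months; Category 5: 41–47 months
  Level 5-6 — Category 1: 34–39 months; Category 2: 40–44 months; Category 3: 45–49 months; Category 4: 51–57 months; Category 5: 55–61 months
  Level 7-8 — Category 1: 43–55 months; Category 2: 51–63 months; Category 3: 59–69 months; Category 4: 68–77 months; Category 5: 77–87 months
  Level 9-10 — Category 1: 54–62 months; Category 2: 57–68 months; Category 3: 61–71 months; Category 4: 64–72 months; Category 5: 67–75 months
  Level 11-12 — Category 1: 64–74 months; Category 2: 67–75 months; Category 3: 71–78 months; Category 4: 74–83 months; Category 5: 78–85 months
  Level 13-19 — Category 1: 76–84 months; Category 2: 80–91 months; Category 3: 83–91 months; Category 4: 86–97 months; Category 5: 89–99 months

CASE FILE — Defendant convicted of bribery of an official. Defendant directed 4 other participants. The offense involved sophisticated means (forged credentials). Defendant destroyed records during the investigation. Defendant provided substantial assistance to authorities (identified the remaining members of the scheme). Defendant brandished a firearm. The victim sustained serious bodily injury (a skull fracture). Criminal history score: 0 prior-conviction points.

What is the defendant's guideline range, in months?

Base offense level for bribery of an official: 13.
§1 applies: 13 + 3 = 16.
§2 applies: 16 + 1 = 17.
§3 applies: 17 − 3 = 14.
§4 applies (level before this adjustment is 14 ≥ 6, so +6): 14 + 6 = 20.
§5 applies: 20 + 2 = 22.
§6 applies (level before this adjustment is 22 ≥ 9, so +6): 22 + 6 = 28.
Level 28 exceeds the maximum of 19; capped at 19.
Final offense level: 19.
Criminal history: 0 prior points → Category 1 (0-10).
Level 19 falls in the 13-19 band.
Grid: Level 13-19 × Category 1 = 76-84 months.

76-84 months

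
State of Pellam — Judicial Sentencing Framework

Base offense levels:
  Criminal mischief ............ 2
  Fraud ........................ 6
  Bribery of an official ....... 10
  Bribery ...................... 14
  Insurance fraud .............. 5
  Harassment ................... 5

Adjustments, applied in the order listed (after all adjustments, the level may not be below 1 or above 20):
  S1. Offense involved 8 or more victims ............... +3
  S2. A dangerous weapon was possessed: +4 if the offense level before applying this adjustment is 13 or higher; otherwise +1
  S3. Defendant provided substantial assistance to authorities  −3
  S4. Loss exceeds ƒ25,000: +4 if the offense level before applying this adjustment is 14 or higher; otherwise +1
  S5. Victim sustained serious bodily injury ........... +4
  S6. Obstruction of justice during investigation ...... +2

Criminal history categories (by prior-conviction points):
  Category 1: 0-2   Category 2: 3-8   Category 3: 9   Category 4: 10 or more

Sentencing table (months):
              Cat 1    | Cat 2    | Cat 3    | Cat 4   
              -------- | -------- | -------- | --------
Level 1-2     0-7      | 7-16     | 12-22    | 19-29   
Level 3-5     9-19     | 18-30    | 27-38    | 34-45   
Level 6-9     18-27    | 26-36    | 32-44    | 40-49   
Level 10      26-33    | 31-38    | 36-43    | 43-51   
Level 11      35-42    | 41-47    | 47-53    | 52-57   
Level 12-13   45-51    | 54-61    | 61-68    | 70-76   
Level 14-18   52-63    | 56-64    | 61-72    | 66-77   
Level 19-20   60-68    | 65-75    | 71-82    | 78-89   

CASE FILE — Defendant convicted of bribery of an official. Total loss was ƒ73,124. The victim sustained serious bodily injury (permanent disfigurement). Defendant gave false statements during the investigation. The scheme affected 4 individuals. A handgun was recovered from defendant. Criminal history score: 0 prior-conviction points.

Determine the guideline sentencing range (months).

Base offense level for bribery of an official: 10.
S2 applies (level before this adjustment is 10 < 13, so +1): 10 + 1 = 11.
S4 applies (level before this adjustment is 11 < 14, so +1): 11 + 1 = 12.
S5 applies: 12 + 4 = 16.
S6 applies: 16 + 2 = 18.
Final offense level: 18.
Criminal history: 0 prior points → Category 1 (0-2).
Level 18 falls in the 14-18 band.
Grid: Level 14-18 × Category 1 = 52-63 months.

52-63 months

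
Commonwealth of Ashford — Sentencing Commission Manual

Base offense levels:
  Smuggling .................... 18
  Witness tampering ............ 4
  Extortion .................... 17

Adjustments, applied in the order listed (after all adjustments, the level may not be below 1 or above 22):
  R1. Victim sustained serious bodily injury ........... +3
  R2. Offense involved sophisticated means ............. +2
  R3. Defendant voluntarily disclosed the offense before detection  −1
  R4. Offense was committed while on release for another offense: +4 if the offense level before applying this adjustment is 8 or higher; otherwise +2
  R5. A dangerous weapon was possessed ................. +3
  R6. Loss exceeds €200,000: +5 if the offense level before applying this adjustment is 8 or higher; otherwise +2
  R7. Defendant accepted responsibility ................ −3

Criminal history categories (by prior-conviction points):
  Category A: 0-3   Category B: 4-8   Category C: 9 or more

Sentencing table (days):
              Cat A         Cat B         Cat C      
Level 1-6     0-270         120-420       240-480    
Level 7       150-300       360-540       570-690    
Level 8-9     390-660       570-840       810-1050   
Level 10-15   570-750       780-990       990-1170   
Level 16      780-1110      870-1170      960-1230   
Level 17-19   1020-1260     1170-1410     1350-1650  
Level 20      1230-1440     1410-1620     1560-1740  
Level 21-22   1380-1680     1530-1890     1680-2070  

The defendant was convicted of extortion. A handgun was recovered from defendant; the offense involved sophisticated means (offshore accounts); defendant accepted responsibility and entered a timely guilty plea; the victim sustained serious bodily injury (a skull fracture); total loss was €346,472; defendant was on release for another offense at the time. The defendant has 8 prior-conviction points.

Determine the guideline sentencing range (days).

1530-1890 days

Base offense level for extortion: 17.
R1 applies: 17 + 3 = 20.
R2 applies: 20 + 2 = 22.
R3 does not apply.
R4 applies (level before this adjustment is 22 ≥ 8, so +4): 22 + 4 = 26.
R5 applies: 26 + 3 = 29.
R6 applies (level before this adjustment is 29 ≥ 8, so +5): 29 + 5 = 34.
R7 applies: 34 − 3 = 31.
Level 31 exceeds the maximum of 22; capped at 22.
Final offense level: 22.
Criminal history: 8 prior points → Category B (4-8).
Level 22 falls in the 21-22 band.
Grid: Level 21-22 × Category B = 1530-1890 days.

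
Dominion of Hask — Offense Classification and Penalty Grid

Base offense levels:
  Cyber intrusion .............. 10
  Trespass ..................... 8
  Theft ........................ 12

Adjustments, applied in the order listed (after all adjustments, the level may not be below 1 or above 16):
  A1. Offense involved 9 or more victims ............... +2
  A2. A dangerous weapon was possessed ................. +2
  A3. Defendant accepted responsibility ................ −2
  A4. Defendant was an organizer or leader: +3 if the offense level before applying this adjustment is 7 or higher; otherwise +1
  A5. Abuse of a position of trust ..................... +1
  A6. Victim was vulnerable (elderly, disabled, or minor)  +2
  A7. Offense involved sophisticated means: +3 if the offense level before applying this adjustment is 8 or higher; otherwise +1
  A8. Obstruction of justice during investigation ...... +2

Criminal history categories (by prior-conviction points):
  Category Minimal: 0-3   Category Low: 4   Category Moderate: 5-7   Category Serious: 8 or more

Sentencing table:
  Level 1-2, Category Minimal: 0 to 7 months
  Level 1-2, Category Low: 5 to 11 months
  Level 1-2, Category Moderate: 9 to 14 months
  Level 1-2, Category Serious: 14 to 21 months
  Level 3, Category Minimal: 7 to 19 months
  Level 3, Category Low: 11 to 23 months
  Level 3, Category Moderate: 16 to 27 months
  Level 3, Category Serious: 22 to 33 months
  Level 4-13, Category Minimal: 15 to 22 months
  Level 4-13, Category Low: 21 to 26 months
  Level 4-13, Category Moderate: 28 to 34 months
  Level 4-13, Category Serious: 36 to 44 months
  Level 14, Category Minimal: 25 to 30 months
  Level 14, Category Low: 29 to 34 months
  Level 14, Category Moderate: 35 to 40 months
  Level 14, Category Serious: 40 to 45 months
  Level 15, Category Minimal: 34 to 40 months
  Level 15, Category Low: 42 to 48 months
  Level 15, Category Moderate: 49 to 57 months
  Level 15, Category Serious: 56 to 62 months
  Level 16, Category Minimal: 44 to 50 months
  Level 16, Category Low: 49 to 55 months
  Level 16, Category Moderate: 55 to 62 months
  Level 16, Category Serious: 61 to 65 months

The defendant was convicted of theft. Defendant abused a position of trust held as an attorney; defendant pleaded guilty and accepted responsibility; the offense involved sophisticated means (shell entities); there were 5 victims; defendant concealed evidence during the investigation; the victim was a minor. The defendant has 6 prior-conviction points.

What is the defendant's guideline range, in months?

55-62 months

Base offense level for theft: 12.
A2 does not apply.
A3 applies: 12 − 2 = 10.
A5 applies: 10 + 1 = 11.
A6 applies: 11 + 2 = 13.
A7 applies (level before this adjustment is 13 ≥ 8, so +3): 13 + 3 = 16.
A8 applies: 16 + 2 = 18.
Level 18 exceeds the maximum of 16; capped at 16.
Final offense level: 16.
Criminal history: 6 prior points → Category Moderate (5-7).
Level 16 falls in the 16 band.
Grid: Level 16 × Category Moderate = 55-62 months.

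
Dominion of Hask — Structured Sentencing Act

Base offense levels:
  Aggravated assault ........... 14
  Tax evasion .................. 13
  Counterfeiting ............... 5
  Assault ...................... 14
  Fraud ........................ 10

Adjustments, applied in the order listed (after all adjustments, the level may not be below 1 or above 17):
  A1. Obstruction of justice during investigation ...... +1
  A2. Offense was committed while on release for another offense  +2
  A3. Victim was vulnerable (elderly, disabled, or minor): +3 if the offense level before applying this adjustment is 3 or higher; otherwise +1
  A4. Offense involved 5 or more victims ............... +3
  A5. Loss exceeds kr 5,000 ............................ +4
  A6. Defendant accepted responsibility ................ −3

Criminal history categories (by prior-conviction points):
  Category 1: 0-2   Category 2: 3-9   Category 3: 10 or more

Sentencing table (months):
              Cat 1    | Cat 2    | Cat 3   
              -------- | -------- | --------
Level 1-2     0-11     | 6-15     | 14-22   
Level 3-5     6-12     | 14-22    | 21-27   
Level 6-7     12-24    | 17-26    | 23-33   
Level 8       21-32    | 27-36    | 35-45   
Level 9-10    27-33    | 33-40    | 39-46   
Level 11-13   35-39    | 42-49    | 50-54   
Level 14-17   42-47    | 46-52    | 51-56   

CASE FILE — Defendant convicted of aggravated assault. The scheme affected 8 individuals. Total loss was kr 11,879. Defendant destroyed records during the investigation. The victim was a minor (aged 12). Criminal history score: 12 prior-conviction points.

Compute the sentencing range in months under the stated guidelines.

51-56 months

Base offense level for aggravated assault: 14.
A1 applies: 14 + 1 = 15.
A2 does not apply.
A3 applies (level before this adjustment is 15 ≥ 3, so +3): 15 + 3 = 18.
A4 applies: 18 + 3 = 21.
A5 applies: 21 + 4 = 25.
Level 25 exceeds the maximum of 17; capped at 17.
Final offense level: 17.
Criminal history: 12 prior points → Category 3 (10+).
Level 17 falls in the 14-17 band.
Grid: Level 14-17 × Category 3 = 51-56 months.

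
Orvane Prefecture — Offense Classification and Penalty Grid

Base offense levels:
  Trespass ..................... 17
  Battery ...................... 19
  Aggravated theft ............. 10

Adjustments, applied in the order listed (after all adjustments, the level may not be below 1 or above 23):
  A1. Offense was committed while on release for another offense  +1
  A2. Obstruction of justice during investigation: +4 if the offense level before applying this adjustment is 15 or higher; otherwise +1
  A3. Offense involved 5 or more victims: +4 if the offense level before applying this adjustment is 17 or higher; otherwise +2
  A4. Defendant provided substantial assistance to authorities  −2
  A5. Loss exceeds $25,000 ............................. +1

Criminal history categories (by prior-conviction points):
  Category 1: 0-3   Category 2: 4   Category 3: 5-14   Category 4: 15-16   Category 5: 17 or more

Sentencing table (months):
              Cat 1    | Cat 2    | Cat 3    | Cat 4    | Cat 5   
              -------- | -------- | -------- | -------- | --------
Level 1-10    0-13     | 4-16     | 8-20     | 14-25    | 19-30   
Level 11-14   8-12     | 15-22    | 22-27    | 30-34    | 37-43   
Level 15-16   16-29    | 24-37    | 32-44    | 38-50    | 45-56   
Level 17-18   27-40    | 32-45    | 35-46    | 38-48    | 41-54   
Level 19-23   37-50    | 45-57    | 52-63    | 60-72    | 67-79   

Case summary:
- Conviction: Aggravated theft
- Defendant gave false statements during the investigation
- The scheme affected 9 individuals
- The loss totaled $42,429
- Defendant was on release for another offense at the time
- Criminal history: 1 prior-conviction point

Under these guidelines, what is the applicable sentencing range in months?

Base offense level for aggravated theft: 10.
A1 applies: 10 + 1 = 11.
A2 applies (level before this adjustment is 11 < 15, so +1): 11 + 1 = 12.
A3 applies (level before this adjustment is 12 < 17, so +2): 12 + 2 = 14.
A4 does not apply.
A5 applies: 14 + 1 = 15.
Final offense level: 15.
Criminal history: 1 prior point → Category 1 (0-3).
Level 15 falls in the 15-16 band.
Grid: Level 15-16 × Category 1 = 16-29 months.

16-29 months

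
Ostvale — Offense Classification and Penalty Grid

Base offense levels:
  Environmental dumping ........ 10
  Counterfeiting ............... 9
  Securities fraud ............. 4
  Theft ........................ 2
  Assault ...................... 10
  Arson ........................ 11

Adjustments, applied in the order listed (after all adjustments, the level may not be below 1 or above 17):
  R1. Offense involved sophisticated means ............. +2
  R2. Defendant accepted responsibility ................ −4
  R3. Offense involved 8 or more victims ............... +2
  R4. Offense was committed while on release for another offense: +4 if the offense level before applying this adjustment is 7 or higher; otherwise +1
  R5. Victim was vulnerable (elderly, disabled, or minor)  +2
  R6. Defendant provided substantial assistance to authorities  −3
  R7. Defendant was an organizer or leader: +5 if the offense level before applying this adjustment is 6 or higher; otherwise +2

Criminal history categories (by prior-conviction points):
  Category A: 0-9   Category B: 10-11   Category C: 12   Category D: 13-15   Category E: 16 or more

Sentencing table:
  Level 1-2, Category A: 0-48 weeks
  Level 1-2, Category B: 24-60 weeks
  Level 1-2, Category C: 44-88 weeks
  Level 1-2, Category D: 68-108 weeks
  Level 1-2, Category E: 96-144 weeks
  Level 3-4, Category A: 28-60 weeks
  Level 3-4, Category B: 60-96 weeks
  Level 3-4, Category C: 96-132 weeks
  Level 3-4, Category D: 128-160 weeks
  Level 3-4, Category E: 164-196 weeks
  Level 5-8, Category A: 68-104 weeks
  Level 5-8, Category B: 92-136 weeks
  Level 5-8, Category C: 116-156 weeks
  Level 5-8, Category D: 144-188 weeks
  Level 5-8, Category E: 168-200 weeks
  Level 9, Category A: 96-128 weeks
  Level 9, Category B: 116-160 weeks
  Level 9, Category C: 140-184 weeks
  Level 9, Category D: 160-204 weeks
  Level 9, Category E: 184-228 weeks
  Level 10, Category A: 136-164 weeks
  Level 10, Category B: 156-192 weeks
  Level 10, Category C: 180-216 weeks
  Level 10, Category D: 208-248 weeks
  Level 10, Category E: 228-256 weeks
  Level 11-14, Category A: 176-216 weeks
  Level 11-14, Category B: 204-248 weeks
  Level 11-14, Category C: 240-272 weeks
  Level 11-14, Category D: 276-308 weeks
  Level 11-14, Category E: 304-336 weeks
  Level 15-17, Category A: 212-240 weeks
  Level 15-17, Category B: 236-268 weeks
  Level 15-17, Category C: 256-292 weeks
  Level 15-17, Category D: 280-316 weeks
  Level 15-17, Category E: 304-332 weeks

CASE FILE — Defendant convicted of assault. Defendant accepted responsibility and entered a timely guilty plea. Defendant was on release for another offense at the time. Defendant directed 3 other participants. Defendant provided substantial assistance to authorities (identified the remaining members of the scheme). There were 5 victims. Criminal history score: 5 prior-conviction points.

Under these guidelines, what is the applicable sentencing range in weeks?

68-104 weeks

Base offense level for assault: 10.
R1 does not apply.
R2 applies: 10 − 4 = 6.
R3 does not apply.
R4 applies (level before this adjustment is 6 < 7, so +1): 6 + 1 = 7.
R5 does not apply.
R6 applies: 7 − 3 = 4.
R7 applies (level before this adjustment is 4 < 6, so +2): 4 + 2 = 6.
Final offense level: 6.
Criminal history: 5 prior points → Category A (0-9).
Level 6 falls in the 5-8 band.
Grid: Level 5-8 × Category A = 68-104 weeks.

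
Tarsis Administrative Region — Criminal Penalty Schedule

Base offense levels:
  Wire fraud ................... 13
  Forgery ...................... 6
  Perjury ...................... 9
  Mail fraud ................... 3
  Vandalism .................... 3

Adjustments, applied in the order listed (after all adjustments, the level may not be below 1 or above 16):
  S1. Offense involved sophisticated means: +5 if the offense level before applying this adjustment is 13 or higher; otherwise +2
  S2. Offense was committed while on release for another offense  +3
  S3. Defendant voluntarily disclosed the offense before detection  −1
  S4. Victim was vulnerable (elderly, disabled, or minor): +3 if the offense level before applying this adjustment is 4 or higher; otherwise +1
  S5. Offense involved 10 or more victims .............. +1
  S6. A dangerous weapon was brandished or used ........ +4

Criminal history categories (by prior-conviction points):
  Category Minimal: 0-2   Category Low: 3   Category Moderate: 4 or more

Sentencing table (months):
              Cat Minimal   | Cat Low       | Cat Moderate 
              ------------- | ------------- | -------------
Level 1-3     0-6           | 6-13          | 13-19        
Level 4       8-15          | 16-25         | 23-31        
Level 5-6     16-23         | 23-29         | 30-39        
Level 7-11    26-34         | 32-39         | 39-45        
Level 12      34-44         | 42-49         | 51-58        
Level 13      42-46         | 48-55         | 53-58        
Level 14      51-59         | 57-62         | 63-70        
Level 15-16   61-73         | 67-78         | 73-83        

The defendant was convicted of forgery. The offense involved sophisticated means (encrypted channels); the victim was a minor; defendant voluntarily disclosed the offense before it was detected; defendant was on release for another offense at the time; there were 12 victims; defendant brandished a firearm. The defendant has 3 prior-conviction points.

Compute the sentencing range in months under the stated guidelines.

67-78 months

Base offense level for forgery: 6.
S1 applies (level before this adjustment is 6 < 13, so +2): 6 + 2 = 8.
S2 applies: 8 + 3 = 11.
S3 applies: 11 − 1 = 10.
S4 applies (level before this adjustment is 10 ≥ 4, so +3): 10 + 3 = 13.
S5 applies: 13 + 1 = 14.
S6 applies: 14 + 4 = 18.
Level 18 exceeds the maximum of 16; capped at 16.
Final offense level: 16.
Criminal history: 3 prior points → Category Low (3).
Level 16 falls in the 15-16 band.
Grid: Level 15-16 × Category Low = 67-78 months.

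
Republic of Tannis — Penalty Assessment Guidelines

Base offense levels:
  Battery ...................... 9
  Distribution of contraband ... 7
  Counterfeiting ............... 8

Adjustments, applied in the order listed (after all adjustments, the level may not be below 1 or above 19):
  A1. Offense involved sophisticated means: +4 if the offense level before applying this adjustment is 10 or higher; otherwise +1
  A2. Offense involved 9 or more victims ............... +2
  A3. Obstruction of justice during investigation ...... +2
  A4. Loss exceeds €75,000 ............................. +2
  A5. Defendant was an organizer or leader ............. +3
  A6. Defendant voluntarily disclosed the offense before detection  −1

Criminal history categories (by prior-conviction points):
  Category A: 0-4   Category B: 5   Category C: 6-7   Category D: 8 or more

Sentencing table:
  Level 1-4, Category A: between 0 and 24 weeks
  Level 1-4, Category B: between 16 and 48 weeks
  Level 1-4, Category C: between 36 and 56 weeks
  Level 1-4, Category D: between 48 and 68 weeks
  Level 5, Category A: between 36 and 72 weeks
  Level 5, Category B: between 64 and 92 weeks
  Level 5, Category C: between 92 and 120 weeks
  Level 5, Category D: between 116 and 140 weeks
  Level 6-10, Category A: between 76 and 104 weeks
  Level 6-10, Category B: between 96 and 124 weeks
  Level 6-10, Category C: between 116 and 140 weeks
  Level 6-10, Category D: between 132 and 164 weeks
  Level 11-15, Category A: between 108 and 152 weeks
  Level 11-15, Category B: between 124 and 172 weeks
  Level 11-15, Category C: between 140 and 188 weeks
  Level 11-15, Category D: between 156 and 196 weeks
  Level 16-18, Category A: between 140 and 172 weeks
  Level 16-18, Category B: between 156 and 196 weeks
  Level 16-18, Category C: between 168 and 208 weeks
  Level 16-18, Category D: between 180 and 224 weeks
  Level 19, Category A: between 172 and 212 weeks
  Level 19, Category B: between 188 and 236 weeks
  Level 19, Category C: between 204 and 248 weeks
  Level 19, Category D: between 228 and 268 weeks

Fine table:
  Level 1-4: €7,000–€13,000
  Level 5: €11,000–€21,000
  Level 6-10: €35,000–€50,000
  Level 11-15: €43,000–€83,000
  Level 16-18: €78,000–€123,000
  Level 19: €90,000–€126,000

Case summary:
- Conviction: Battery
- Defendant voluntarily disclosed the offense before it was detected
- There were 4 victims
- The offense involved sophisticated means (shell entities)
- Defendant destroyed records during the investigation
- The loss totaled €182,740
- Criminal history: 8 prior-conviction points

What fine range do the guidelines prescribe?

€43,000–€83,000

Base offense level for battery: 9.
A1 applies (level before this adjustment is 9 < 10, so +1): 9 + 1 = 10.
A3 applies: 10 + 2 = 12.
A4 applies: 12 + 2 = 14.
A5 does not apply.
A6 applies: 14 − 1 = 13.
Final offense level: 13.
Level 13 falls in the 11-15 band.
Fine table: Level 11-15 → €43,000–€83,000.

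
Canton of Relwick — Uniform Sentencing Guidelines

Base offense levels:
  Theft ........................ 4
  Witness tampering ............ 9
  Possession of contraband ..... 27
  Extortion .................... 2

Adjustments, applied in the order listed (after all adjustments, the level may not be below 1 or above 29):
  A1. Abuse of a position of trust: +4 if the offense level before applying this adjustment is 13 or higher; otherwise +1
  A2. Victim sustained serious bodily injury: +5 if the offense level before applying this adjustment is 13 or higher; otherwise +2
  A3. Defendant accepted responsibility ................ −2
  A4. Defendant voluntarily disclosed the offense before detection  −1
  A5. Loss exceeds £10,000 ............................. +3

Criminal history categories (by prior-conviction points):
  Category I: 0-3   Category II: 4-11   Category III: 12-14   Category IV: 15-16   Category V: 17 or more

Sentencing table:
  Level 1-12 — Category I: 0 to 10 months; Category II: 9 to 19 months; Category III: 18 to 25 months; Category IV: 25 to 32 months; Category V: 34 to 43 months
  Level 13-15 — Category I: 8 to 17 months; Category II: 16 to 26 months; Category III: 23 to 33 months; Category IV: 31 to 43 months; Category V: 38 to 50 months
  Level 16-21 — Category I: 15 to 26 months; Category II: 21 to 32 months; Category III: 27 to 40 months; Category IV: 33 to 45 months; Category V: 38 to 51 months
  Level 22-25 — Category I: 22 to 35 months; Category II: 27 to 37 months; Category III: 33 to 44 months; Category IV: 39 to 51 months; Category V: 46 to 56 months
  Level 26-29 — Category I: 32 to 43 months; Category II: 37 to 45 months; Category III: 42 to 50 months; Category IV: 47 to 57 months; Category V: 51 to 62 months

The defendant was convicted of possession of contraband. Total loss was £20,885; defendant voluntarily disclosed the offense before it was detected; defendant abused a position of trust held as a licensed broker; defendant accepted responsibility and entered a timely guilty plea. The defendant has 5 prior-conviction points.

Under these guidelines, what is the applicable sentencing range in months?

37-45 months

Base offense level for possession of contraband: 27.
A1 applies (level before this adjustment is 27 ≥ 13, so +4): 27 + 4 = 31.
A3 applies: 31 − 2 = 29.
A4 applies: 29 − 1 = 28.
A5 applies: 28 + 3 = 31.
Level 31 exceeds the maximum of 29; capped at 29.
Final offense level: 29.
Criminal history: 5 prior points → Category II (4-11).
Level 29 falls in the 26-29 band.
Grid: Level 26-29 × Category II = 37-45 months.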